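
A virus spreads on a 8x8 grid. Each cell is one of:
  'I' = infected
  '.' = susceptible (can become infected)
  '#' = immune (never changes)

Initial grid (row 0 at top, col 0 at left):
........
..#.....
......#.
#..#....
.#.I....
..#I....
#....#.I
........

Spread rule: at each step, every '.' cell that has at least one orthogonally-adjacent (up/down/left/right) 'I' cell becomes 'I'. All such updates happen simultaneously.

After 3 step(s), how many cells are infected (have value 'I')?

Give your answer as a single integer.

Step 0 (initial): 3 infected
Step 1: +7 new -> 10 infected
Step 2: +10 new -> 20 infected
Step 3: +10 new -> 30 infected

Answer: 30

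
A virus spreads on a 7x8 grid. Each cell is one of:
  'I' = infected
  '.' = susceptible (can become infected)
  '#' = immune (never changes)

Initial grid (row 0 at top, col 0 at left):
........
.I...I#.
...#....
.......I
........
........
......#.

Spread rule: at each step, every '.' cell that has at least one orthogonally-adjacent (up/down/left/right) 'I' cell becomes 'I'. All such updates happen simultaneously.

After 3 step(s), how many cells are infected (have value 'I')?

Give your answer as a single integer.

Step 0 (initial): 3 infected
Step 1: +10 new -> 13 infected
Step 2: +14 new -> 27 infected
Step 3: +9 new -> 36 infected

Answer: 36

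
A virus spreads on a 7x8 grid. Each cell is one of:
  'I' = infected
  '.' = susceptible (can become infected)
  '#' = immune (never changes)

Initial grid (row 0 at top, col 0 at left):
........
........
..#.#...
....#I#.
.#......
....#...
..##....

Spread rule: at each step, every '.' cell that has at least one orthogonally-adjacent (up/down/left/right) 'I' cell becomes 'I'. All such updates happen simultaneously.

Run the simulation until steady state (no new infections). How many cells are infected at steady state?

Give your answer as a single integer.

Answer: 48

Derivation:
Step 0 (initial): 1 infected
Step 1: +2 new -> 3 infected
Step 2: +5 new -> 8 infected
Step 3: +8 new -> 16 infected
Step 4: +11 new -> 27 infected
Step 5: +7 new -> 34 infected
Step 6: +4 new -> 38 infected
Step 7: +6 new -> 44 infected
Step 8: +4 new -> 48 infected
Step 9: +0 new -> 48 infected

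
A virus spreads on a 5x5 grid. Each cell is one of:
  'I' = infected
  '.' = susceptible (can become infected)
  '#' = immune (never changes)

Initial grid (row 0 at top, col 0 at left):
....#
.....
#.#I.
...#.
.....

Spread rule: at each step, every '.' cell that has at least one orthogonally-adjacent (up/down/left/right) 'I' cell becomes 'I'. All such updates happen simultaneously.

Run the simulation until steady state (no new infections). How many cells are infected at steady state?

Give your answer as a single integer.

Step 0 (initial): 1 infected
Step 1: +2 new -> 3 infected
Step 2: +4 new -> 7 infected
Step 3: +3 new -> 10 infected
Step 4: +4 new -> 14 infected
Step 5: +3 new -> 17 infected
Step 6: +3 new -> 20 infected
Step 7: +1 new -> 21 infected
Step 8: +0 new -> 21 infected

Answer: 21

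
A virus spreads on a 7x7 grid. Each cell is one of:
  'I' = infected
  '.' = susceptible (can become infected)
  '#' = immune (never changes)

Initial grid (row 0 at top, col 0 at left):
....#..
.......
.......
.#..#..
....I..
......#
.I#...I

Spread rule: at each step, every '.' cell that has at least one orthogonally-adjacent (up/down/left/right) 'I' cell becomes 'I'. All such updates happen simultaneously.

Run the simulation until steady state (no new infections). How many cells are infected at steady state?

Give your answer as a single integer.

Answer: 44

Derivation:
Step 0 (initial): 3 infected
Step 1: +6 new -> 9 infected
Step 2: +10 new -> 19 infected
Step 3: +6 new -> 25 infected
Step 4: +6 new -> 31 infected
Step 5: +7 new -> 38 infected
Step 6: +4 new -> 42 infected
Step 7: +2 new -> 44 infected
Step 8: +0 new -> 44 infected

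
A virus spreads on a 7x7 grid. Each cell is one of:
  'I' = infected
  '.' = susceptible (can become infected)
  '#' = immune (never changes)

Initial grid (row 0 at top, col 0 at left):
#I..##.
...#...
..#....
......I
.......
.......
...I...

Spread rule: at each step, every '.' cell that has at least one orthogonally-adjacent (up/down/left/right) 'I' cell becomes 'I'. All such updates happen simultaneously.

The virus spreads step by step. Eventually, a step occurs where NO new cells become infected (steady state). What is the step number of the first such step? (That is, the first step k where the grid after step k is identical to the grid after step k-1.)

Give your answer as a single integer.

Answer: 6

Derivation:
Step 0 (initial): 3 infected
Step 1: +8 new -> 11 infected
Step 2: +14 new -> 25 infected
Step 3: +12 new -> 37 infected
Step 4: +6 new -> 43 infected
Step 5: +1 new -> 44 infected
Step 6: +0 new -> 44 infected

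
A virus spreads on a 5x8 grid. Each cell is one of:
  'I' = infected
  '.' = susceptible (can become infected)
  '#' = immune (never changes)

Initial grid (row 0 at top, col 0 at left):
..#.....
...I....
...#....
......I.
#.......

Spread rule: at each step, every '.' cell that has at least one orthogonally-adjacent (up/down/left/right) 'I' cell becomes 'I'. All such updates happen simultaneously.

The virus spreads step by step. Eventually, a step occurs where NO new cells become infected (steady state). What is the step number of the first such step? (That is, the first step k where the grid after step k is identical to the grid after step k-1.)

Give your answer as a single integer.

Step 0 (initial): 2 infected
Step 1: +7 new -> 9 infected
Step 2: +11 new -> 20 infected
Step 3: +9 new -> 29 infected
Step 4: +6 new -> 35 infected
Step 5: +2 new -> 37 infected
Step 6: +0 new -> 37 infected

Answer: 6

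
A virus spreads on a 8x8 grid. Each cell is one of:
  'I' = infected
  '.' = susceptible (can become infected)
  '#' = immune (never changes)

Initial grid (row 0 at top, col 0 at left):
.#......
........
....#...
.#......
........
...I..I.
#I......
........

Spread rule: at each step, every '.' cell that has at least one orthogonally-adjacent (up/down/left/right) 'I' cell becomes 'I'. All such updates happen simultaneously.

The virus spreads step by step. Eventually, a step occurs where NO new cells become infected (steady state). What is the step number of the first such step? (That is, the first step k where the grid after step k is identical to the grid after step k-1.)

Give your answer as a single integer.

Answer: 8

Derivation:
Step 0 (initial): 3 infected
Step 1: +11 new -> 14 infected
Step 2: +15 new -> 29 infected
Step 3: +10 new -> 39 infected
Step 4: +6 new -> 45 infected
Step 5: +8 new -> 53 infected
Step 6: +6 new -> 59 infected
Step 7: +1 new -> 60 infected
Step 8: +0 new -> 60 infected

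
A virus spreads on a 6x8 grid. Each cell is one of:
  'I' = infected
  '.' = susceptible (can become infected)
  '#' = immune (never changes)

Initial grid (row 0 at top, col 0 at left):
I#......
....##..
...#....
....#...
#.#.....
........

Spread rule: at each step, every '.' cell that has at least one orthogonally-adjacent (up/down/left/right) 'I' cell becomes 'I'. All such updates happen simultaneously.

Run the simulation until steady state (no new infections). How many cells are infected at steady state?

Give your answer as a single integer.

Answer: 41

Derivation:
Step 0 (initial): 1 infected
Step 1: +1 new -> 2 infected
Step 2: +2 new -> 4 infected
Step 3: +3 new -> 7 infected
Step 4: +4 new -> 11 infected
Step 5: +3 new -> 14 infected
Step 6: +3 new -> 17 infected
Step 7: +4 new -> 21 infected
Step 8: +3 new -> 24 infected
Step 9: +4 new -> 28 infected
Step 10: +5 new -> 33 infected
Step 11: +5 new -> 38 infected
Step 12: +3 new -> 41 infected
Step 13: +0 new -> 41 infected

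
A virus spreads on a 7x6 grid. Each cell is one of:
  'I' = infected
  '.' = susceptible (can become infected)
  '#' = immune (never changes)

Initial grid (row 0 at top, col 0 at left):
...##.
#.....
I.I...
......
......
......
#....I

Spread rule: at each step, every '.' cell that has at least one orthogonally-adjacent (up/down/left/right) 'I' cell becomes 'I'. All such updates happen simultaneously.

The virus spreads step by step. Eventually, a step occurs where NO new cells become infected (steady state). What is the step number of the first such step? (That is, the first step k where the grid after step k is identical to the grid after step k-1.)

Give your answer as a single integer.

Answer: 6

Derivation:
Step 0 (initial): 3 infected
Step 1: +7 new -> 10 infected
Step 2: +11 new -> 21 infected
Step 3: +12 new -> 33 infected
Step 4: +4 new -> 37 infected
Step 5: +1 new -> 38 infected
Step 6: +0 new -> 38 infected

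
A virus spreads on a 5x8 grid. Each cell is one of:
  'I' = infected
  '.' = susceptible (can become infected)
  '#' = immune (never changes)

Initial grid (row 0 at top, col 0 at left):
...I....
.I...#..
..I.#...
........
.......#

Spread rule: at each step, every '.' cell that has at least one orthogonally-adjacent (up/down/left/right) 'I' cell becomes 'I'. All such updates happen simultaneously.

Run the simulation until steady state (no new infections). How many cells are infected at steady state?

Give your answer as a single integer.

Answer: 37

Derivation:
Step 0 (initial): 3 infected
Step 1: +9 new -> 12 infected
Step 2: +7 new -> 19 infected
Step 3: +5 new -> 24 infected
Step 4: +5 new -> 29 infected
Step 5: +5 new -> 34 infected
Step 6: +3 new -> 37 infected
Step 7: +0 new -> 37 infected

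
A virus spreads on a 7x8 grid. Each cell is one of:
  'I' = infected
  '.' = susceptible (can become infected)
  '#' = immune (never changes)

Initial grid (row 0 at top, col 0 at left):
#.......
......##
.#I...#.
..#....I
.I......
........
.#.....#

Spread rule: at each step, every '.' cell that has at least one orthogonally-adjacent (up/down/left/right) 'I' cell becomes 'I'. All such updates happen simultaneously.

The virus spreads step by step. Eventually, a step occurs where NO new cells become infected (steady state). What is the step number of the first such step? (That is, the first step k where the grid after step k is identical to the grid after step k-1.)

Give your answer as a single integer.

Step 0 (initial): 3 infected
Step 1: +9 new -> 12 infected
Step 2: +12 new -> 24 infected
Step 3: +13 new -> 37 infected
Step 4: +6 new -> 43 infected
Step 5: +3 new -> 46 infected
Step 6: +1 new -> 47 infected
Step 7: +1 new -> 48 infected
Step 8: +0 new -> 48 infected

Answer: 8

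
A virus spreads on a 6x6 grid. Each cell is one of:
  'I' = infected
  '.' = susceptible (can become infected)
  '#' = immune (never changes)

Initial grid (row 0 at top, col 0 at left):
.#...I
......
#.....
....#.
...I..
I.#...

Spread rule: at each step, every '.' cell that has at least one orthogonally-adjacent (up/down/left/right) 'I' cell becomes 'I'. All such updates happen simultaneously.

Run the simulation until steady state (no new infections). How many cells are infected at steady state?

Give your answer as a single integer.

Answer: 32

Derivation:
Step 0 (initial): 3 infected
Step 1: +8 new -> 11 infected
Step 2: +9 new -> 20 infected
Step 3: +7 new -> 27 infected
Step 4: +2 new -> 29 infected
Step 5: +1 new -> 30 infected
Step 6: +1 new -> 31 infected
Step 7: +1 new -> 32 infected
Step 8: +0 new -> 32 infected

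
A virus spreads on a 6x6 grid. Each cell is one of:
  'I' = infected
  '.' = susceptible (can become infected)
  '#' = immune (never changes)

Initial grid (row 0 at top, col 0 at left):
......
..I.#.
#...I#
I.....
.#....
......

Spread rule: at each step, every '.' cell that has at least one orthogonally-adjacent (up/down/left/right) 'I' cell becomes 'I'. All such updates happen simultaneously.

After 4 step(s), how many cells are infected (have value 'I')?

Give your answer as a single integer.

Step 0 (initial): 3 infected
Step 1: +8 new -> 11 infected
Step 2: +9 new -> 20 infected
Step 3: +7 new -> 27 infected
Step 4: +4 new -> 31 infected

Answer: 31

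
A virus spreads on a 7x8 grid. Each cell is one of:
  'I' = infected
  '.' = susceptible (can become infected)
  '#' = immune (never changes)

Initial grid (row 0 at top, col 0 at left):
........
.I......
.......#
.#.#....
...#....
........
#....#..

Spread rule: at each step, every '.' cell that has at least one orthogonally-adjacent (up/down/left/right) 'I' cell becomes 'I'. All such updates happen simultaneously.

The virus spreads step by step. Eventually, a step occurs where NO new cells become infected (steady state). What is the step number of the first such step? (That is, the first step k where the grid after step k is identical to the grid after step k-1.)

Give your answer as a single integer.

Step 0 (initial): 1 infected
Step 1: +4 new -> 5 infected
Step 2: +5 new -> 10 infected
Step 3: +5 new -> 15 infected
Step 4: +5 new -> 20 infected
Step 5: +7 new -> 27 infected
Step 6: +8 new -> 35 infected
Step 7: +6 new -> 41 infected
Step 8: +4 new -> 45 infected
Step 9: +2 new -> 47 infected
Step 10: +2 new -> 49 infected
Step 11: +1 new -> 50 infected
Step 12: +0 new -> 50 infected

Answer: 12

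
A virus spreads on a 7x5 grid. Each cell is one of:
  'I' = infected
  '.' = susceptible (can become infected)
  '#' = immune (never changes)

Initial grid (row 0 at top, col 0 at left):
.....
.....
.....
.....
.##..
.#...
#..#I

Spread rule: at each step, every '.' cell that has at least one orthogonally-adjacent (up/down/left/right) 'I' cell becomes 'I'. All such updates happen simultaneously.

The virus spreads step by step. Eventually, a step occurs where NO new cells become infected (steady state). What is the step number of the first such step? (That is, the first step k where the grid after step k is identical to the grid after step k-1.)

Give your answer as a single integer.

Step 0 (initial): 1 infected
Step 1: +1 new -> 2 infected
Step 2: +2 new -> 4 infected
Step 3: +3 new -> 7 infected
Step 4: +3 new -> 10 infected
Step 5: +4 new -> 14 infected
Step 6: +4 new -> 18 infected
Step 7: +4 new -> 22 infected
Step 8: +4 new -> 26 infected
Step 9: +3 new -> 29 infected
Step 10: +1 new -> 30 infected
Step 11: +0 new -> 30 infected

Answer: 11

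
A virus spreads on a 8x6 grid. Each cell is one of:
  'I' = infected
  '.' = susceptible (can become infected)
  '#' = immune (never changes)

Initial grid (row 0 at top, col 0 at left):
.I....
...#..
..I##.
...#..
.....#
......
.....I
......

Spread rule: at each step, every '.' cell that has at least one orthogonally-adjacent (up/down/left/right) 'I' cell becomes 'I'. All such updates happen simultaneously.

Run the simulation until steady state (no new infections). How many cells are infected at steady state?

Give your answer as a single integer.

Step 0 (initial): 3 infected
Step 1: +9 new -> 12 infected
Step 2: +8 new -> 20 infected
Step 3: +9 new -> 29 infected
Step 4: +7 new -> 36 infected
Step 5: +5 new -> 41 infected
Step 6: +2 new -> 43 infected
Step 7: +0 new -> 43 infected

Answer: 43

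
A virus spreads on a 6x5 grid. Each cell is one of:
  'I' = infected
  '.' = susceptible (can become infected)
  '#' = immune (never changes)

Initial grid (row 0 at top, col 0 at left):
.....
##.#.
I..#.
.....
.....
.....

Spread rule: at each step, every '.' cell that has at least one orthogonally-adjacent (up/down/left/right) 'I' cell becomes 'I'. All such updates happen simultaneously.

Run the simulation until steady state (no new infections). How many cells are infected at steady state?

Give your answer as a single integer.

Step 0 (initial): 1 infected
Step 1: +2 new -> 3 infected
Step 2: +3 new -> 6 infected
Step 3: +4 new -> 10 infected
Step 4: +4 new -> 14 infected
Step 5: +5 new -> 19 infected
Step 6: +5 new -> 24 infected
Step 7: +2 new -> 26 infected
Step 8: +0 new -> 26 infected

Answer: 26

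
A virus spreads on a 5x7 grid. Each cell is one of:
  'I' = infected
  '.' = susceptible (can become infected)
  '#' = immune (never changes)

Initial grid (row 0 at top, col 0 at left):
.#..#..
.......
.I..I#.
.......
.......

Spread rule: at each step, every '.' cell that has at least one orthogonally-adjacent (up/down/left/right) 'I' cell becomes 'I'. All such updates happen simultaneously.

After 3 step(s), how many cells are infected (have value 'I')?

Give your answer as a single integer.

Step 0 (initial): 2 infected
Step 1: +7 new -> 9 infected
Step 2: +10 new -> 19 infected
Step 3: +10 new -> 29 infected

Answer: 29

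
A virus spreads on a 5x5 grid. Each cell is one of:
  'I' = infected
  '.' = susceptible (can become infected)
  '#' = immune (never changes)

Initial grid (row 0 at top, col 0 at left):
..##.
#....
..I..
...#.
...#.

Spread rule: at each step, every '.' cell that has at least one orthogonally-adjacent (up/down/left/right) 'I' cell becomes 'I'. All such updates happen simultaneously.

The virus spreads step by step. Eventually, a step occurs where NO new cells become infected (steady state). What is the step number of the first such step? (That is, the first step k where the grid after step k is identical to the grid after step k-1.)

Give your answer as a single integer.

Step 0 (initial): 1 infected
Step 1: +4 new -> 5 infected
Step 2: +6 new -> 11 infected
Step 3: +5 new -> 16 infected
Step 4: +4 new -> 20 infected
Step 5: +0 new -> 20 infected

Answer: 5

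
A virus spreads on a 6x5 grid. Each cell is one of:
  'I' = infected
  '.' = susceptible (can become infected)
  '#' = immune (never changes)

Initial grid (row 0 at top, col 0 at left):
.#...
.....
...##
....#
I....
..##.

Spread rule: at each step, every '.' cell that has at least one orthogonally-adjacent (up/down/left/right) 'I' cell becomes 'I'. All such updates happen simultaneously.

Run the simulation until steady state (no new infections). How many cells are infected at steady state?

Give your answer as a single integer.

Answer: 24

Derivation:
Step 0 (initial): 1 infected
Step 1: +3 new -> 4 infected
Step 2: +4 new -> 8 infected
Step 3: +4 new -> 12 infected
Step 4: +5 new -> 17 infected
Step 5: +2 new -> 19 infected
Step 6: +2 new -> 21 infected
Step 7: +2 new -> 23 infected
Step 8: +1 new -> 24 infected
Step 9: +0 new -> 24 infected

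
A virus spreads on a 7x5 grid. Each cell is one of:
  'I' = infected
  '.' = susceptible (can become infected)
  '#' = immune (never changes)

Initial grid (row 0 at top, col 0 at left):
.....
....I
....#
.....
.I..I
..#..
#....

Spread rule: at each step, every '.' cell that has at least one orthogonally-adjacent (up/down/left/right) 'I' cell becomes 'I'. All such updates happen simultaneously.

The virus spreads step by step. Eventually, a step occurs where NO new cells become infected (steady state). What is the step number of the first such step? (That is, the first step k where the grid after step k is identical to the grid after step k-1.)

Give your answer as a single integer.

Answer: 6

Derivation:
Step 0 (initial): 3 infected
Step 1: +9 new -> 12 infected
Step 2: +11 new -> 23 infected
Step 3: +6 new -> 29 infected
Step 4: +2 new -> 31 infected
Step 5: +1 new -> 32 infected
Step 6: +0 new -> 32 infected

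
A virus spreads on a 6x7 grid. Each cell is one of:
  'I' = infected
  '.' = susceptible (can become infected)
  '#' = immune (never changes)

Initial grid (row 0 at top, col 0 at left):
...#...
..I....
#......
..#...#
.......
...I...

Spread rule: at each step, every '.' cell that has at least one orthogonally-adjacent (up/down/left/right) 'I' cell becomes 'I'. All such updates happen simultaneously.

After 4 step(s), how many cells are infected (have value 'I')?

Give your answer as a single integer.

Step 0 (initial): 2 infected
Step 1: +7 new -> 9 infected
Step 2: +10 new -> 19 infected
Step 3: +10 new -> 29 infected
Step 4: +7 new -> 36 infected

Answer: 36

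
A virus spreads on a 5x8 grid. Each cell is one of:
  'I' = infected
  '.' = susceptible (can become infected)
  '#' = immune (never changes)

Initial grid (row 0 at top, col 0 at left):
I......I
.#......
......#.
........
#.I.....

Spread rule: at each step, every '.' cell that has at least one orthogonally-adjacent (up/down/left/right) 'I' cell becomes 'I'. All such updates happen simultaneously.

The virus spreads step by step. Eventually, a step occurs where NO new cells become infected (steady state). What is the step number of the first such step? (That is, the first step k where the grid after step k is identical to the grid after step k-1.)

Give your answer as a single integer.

Step 0 (initial): 3 infected
Step 1: +7 new -> 10 infected
Step 2: +9 new -> 19 infected
Step 3: +10 new -> 29 infected
Step 4: +8 new -> 37 infected
Step 5: +0 new -> 37 infected

Answer: 5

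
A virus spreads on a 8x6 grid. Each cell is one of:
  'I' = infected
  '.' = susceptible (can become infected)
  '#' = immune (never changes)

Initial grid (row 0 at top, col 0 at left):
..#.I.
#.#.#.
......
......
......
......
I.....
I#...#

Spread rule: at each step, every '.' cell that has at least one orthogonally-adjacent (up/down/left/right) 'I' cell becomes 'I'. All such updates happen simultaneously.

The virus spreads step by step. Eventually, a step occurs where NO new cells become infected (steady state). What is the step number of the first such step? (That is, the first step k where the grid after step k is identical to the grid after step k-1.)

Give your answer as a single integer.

Answer: 9

Derivation:
Step 0 (initial): 3 infected
Step 1: +4 new -> 7 infected
Step 2: +5 new -> 12 infected
Step 3: +7 new -> 19 infected
Step 4: +10 new -> 29 infected
Step 5: +8 new -> 37 infected
Step 6: +3 new -> 40 infected
Step 7: +1 new -> 41 infected
Step 8: +1 new -> 42 infected
Step 9: +0 new -> 42 infected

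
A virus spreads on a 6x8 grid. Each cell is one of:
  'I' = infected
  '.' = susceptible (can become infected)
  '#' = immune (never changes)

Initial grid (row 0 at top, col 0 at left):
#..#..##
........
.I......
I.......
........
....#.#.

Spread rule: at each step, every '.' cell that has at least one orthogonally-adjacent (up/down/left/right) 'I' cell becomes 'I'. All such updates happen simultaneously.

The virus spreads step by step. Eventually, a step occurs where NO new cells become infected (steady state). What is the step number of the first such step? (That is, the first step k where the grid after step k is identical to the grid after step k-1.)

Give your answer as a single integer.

Step 0 (initial): 2 infected
Step 1: +5 new -> 7 infected
Step 2: +7 new -> 14 infected
Step 3: +6 new -> 20 infected
Step 4: +5 new -> 25 infected
Step 5: +6 new -> 31 infected
Step 6: +5 new -> 36 infected
Step 7: +4 new -> 40 infected
Step 8: +1 new -> 41 infected
Step 9: +1 new -> 42 infected
Step 10: +0 new -> 42 infected

Answer: 10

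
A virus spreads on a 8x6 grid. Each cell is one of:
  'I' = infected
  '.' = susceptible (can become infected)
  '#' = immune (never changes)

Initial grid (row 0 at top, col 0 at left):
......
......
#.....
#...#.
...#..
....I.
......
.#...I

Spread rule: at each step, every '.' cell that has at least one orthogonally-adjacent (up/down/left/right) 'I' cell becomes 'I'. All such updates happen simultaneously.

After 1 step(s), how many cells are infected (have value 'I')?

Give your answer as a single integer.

Answer: 8

Derivation:
Step 0 (initial): 2 infected
Step 1: +6 new -> 8 infected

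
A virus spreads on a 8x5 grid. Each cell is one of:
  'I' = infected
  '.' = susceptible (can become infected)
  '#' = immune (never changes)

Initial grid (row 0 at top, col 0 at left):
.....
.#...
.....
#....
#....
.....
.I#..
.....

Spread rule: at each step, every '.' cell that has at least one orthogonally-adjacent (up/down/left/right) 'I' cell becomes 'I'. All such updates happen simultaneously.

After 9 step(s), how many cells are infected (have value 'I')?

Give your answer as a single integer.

Answer: 36

Derivation:
Step 0 (initial): 1 infected
Step 1: +3 new -> 4 infected
Step 2: +5 new -> 9 infected
Step 3: +4 new -> 13 infected
Step 4: +6 new -> 19 infected
Step 5: +5 new -> 24 infected
Step 6: +4 new -> 28 infected
Step 7: +4 new -> 32 infected
Step 8: +3 new -> 35 infected
Step 9: +1 new -> 36 infected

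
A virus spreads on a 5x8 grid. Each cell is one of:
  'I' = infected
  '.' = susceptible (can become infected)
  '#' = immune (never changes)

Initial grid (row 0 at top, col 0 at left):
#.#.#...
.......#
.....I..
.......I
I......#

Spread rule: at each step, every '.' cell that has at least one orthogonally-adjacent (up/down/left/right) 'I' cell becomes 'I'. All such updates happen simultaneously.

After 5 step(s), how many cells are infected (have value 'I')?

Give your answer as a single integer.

Answer: 35

Derivation:
Step 0 (initial): 3 infected
Step 1: +8 new -> 11 infected
Step 2: +10 new -> 21 infected
Step 3: +9 new -> 30 infected
Step 4: +4 new -> 34 infected
Step 5: +1 new -> 35 infected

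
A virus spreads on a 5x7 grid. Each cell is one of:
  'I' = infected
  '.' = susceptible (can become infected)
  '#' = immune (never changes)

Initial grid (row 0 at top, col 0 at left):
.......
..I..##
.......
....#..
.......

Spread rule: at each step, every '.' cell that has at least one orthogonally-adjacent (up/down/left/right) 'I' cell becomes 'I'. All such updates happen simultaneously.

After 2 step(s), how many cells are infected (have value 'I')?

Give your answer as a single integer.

Answer: 12

Derivation:
Step 0 (initial): 1 infected
Step 1: +4 new -> 5 infected
Step 2: +7 new -> 12 infected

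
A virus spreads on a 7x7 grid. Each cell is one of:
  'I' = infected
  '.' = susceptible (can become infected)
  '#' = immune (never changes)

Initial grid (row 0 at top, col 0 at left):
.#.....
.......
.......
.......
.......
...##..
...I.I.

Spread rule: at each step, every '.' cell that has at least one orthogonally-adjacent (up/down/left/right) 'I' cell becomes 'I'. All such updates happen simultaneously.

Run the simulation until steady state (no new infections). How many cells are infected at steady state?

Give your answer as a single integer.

Step 0 (initial): 2 infected
Step 1: +4 new -> 6 infected
Step 2: +4 new -> 10 infected
Step 3: +6 new -> 16 infected
Step 4: +7 new -> 23 infected
Step 5: +7 new -> 30 infected
Step 6: +7 new -> 37 infected
Step 7: +6 new -> 43 infected
Step 8: +2 new -> 45 infected
Step 9: +1 new -> 46 infected
Step 10: +0 new -> 46 infected

Answer: 46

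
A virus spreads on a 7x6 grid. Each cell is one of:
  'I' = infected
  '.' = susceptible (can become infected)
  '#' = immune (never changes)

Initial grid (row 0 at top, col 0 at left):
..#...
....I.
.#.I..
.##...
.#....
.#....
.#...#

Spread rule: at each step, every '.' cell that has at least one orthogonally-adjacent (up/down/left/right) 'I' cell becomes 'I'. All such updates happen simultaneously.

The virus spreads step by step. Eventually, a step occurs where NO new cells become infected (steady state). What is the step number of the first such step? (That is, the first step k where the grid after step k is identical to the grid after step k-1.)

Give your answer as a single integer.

Answer: 10

Derivation:
Step 0 (initial): 2 infected
Step 1: +6 new -> 8 infected
Step 2: +6 new -> 14 infected
Step 3: +5 new -> 19 infected
Step 4: +6 new -> 25 infected
Step 5: +5 new -> 30 infected
Step 6: +1 new -> 31 infected
Step 7: +1 new -> 32 infected
Step 8: +1 new -> 33 infected
Step 9: +1 new -> 34 infected
Step 10: +0 new -> 34 infected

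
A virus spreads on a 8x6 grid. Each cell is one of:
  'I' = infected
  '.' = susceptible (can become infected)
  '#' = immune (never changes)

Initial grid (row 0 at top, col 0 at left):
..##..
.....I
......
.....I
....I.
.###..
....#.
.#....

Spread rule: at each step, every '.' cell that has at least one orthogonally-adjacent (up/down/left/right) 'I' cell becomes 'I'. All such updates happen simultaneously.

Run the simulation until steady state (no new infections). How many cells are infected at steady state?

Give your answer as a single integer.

Step 0 (initial): 3 infected
Step 1: +7 new -> 10 infected
Step 2: +6 new -> 16 infected
Step 3: +5 new -> 21 infected
Step 4: +5 new -> 26 infected
Step 5: +6 new -> 32 infected
Step 6: +4 new -> 36 infected
Step 7: +4 new -> 40 infected
Step 8: +1 new -> 41 infected
Step 9: +0 new -> 41 infected

Answer: 41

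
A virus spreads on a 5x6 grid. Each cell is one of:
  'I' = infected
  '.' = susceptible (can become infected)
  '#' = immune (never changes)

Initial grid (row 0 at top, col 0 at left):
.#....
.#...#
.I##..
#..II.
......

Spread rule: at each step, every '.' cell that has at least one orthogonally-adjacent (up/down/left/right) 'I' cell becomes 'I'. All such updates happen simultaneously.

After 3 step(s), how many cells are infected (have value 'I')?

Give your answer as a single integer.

Answer: 20

Derivation:
Step 0 (initial): 3 infected
Step 1: +7 new -> 10 infected
Step 2: +6 new -> 16 infected
Step 3: +4 new -> 20 infected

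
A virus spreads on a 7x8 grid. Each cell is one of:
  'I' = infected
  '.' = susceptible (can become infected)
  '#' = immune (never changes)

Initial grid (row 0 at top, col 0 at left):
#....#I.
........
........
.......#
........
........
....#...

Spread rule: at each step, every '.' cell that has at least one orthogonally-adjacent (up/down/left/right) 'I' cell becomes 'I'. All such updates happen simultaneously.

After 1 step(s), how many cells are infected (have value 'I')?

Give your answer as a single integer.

Step 0 (initial): 1 infected
Step 1: +2 new -> 3 infected

Answer: 3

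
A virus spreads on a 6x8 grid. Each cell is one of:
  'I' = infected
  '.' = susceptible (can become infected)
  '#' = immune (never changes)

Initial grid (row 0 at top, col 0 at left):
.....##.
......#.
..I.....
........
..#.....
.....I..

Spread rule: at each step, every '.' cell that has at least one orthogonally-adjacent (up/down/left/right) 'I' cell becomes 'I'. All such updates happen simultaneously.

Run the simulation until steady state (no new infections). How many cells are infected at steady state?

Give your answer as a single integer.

Answer: 44

Derivation:
Step 0 (initial): 2 infected
Step 1: +7 new -> 9 infected
Step 2: +12 new -> 21 infected
Step 3: +12 new -> 33 infected
Step 4: +7 new -> 40 infected
Step 5: +2 new -> 42 infected
Step 6: +1 new -> 43 infected
Step 7: +1 new -> 44 infected
Step 8: +0 new -> 44 infected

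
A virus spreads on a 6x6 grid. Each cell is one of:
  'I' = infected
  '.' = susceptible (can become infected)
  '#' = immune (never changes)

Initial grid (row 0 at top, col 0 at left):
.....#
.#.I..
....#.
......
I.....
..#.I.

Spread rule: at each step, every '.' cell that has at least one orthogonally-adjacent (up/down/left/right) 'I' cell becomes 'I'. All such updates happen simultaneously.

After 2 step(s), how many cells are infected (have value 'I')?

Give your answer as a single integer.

Answer: 25

Derivation:
Step 0 (initial): 3 infected
Step 1: +10 new -> 13 infected
Step 2: +12 new -> 25 infected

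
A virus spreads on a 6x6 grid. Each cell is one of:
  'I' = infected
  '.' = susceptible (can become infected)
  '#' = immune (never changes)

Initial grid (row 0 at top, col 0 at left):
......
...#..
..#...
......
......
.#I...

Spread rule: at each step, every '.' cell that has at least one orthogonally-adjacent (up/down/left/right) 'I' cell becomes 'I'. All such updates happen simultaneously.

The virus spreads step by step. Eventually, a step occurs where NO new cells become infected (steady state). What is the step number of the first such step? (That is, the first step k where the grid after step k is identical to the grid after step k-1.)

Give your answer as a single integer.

Answer: 9

Derivation:
Step 0 (initial): 1 infected
Step 1: +2 new -> 3 infected
Step 2: +4 new -> 7 infected
Step 3: +5 new -> 12 infected
Step 4: +6 new -> 18 infected
Step 5: +4 new -> 22 infected
Step 6: +5 new -> 27 infected
Step 7: +4 new -> 31 infected
Step 8: +2 new -> 33 infected
Step 9: +0 new -> 33 infected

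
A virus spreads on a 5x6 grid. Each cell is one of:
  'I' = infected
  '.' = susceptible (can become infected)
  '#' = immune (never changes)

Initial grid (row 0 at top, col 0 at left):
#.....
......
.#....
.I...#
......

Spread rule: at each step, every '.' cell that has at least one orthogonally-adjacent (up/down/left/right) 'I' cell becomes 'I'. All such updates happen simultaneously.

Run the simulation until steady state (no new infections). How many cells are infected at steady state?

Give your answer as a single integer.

Answer: 27

Derivation:
Step 0 (initial): 1 infected
Step 1: +3 new -> 4 infected
Step 2: +5 new -> 9 infected
Step 3: +5 new -> 14 infected
Step 4: +5 new -> 19 infected
Step 5: +5 new -> 24 infected
Step 6: +2 new -> 26 infected
Step 7: +1 new -> 27 infected
Step 8: +0 new -> 27 infected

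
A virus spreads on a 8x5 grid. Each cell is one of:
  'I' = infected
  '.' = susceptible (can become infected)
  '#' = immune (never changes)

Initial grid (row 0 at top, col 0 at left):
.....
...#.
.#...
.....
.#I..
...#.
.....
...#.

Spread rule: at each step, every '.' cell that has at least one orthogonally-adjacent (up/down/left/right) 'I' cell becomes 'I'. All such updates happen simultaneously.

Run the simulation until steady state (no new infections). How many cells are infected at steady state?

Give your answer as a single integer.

Answer: 35

Derivation:
Step 0 (initial): 1 infected
Step 1: +3 new -> 4 infected
Step 2: +6 new -> 10 infected
Step 3: +9 new -> 19 infected
Step 4: +8 new -> 27 infected
Step 5: +6 new -> 33 infected
Step 6: +2 new -> 35 infected
Step 7: +0 new -> 35 infected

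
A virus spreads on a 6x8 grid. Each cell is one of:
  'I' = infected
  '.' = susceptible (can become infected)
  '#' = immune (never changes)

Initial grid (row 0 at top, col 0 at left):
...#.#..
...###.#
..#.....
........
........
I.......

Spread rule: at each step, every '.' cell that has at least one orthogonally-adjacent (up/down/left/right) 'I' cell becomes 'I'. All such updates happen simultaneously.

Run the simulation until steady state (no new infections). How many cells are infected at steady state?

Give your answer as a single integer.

Step 0 (initial): 1 infected
Step 1: +2 new -> 3 infected
Step 2: +3 new -> 6 infected
Step 3: +4 new -> 10 infected
Step 4: +5 new -> 15 infected
Step 5: +5 new -> 20 infected
Step 6: +6 new -> 26 infected
Step 7: +5 new -> 31 infected
Step 8: +3 new -> 34 infected
Step 9: +2 new -> 36 infected
Step 10: +2 new -> 38 infected
Step 11: +1 new -> 39 infected
Step 12: +1 new -> 40 infected
Step 13: +0 new -> 40 infected

Answer: 40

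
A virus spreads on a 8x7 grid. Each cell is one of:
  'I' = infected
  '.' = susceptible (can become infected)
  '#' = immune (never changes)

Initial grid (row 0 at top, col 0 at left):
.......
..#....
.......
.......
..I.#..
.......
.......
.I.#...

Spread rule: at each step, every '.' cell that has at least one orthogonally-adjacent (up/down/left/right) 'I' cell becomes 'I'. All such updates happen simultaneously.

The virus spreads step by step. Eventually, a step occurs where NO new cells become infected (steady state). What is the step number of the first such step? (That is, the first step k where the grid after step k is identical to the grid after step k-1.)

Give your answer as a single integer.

Step 0 (initial): 2 infected
Step 1: +7 new -> 9 infected
Step 2: +8 new -> 17 infected
Step 3: +7 new -> 24 infected
Step 4: +7 new -> 31 infected
Step 5: +10 new -> 41 infected
Step 6: +8 new -> 49 infected
Step 7: +3 new -> 52 infected
Step 8: +1 new -> 53 infected
Step 9: +0 new -> 53 infected

Answer: 9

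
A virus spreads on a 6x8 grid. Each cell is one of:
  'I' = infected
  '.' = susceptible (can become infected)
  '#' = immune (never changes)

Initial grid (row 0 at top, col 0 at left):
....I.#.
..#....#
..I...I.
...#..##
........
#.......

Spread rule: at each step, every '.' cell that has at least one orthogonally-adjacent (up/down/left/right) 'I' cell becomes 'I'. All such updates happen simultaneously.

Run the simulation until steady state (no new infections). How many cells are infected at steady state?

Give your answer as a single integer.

Answer: 40

Derivation:
Step 0 (initial): 3 infected
Step 1: +9 new -> 12 infected
Step 2: +9 new -> 21 infected
Step 3: +8 new -> 29 infected
Step 4: +7 new -> 36 infected
Step 5: +3 new -> 39 infected
Step 6: +1 new -> 40 infected
Step 7: +0 new -> 40 infected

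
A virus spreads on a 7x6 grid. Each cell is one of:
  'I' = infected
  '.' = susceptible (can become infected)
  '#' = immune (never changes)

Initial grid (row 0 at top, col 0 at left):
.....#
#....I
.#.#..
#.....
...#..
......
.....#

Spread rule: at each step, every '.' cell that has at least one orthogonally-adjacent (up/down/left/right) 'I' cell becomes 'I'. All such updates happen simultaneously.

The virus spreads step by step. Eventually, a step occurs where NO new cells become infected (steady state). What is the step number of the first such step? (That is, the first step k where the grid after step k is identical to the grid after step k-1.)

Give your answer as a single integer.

Step 0 (initial): 1 infected
Step 1: +2 new -> 3 infected
Step 2: +4 new -> 7 infected
Step 3: +4 new -> 11 infected
Step 4: +6 new -> 17 infected
Step 5: +3 new -> 20 infected
Step 6: +5 new -> 25 infected
Step 7: +3 new -> 28 infected
Step 8: +3 new -> 31 infected
Step 9: +2 new -> 33 infected
Step 10: +1 new -> 34 infected
Step 11: +0 new -> 34 infected

Answer: 11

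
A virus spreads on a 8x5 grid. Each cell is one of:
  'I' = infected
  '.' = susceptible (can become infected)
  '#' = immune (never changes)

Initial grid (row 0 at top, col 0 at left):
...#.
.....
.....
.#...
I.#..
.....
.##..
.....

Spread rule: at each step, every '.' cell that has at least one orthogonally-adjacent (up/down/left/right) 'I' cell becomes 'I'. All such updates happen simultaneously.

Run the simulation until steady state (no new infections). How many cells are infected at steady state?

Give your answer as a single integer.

Step 0 (initial): 1 infected
Step 1: +3 new -> 4 infected
Step 2: +3 new -> 7 infected
Step 3: +4 new -> 11 infected
Step 4: +5 new -> 16 infected
Step 5: +8 new -> 24 infected
Step 6: +7 new -> 31 infected
Step 7: +3 new -> 34 infected
Step 8: +1 new -> 35 infected
Step 9: +0 new -> 35 infected

Answer: 35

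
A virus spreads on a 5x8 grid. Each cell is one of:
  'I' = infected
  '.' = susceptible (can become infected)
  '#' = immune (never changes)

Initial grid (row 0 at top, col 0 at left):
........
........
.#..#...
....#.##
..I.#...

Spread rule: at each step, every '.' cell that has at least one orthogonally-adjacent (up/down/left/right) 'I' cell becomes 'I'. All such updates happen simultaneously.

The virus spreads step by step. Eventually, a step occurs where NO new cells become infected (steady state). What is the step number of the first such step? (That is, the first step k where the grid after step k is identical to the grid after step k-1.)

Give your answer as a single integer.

Answer: 12

Derivation:
Step 0 (initial): 1 infected
Step 1: +3 new -> 4 infected
Step 2: +4 new -> 8 infected
Step 3: +3 new -> 11 infected
Step 4: +4 new -> 15 infected
Step 5: +4 new -> 19 infected
Step 6: +3 new -> 22 infected
Step 7: +3 new -> 25 infected
Step 8: +4 new -> 29 infected
Step 9: +3 new -> 32 infected
Step 10: +1 new -> 33 infected
Step 11: +1 new -> 34 infected
Step 12: +0 new -> 34 infected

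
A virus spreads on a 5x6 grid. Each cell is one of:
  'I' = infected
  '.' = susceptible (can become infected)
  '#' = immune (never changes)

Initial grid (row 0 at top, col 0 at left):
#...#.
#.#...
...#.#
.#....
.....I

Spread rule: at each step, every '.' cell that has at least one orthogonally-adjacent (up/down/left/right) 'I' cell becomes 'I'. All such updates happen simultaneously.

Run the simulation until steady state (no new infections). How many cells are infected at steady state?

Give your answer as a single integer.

Step 0 (initial): 1 infected
Step 1: +2 new -> 3 infected
Step 2: +2 new -> 5 infected
Step 3: +3 new -> 8 infected
Step 4: +3 new -> 11 infected
Step 5: +4 new -> 15 infected
Step 6: +4 new -> 19 infected
Step 7: +3 new -> 22 infected
Step 8: +1 new -> 23 infected
Step 9: +0 new -> 23 infected

Answer: 23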